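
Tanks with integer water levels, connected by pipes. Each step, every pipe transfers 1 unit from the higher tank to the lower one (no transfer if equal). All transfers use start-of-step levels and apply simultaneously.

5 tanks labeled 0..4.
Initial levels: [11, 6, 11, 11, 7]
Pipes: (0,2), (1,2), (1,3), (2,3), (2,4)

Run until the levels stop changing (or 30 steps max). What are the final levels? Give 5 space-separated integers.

Answer: 10 10 7 9 10

Derivation:
Step 1: flows [0=2,2->1,3->1,2=3,2->4] -> levels [11 8 9 10 8]
Step 2: flows [0->2,2->1,3->1,3->2,2->4] -> levels [10 10 9 8 9]
Step 3: flows [0->2,1->2,1->3,2->3,2=4] -> levels [9 8 10 10 9]
Step 4: flows [2->0,2->1,3->1,2=3,2->4] -> levels [10 10 7 9 10]
Step 5: flows [0->2,1->2,1->3,3->2,4->2] -> levels [9 8 11 9 9]
Step 6: flows [2->0,2->1,3->1,2->3,2->4] -> levels [10 10 7 9 10]
  -> period-2 cycle: step 6 state = step 4 state; never stabilizes
  -> state at step 30: (30-4) mod 2 = 0, same as step 4 -> [10 10 7 9 10]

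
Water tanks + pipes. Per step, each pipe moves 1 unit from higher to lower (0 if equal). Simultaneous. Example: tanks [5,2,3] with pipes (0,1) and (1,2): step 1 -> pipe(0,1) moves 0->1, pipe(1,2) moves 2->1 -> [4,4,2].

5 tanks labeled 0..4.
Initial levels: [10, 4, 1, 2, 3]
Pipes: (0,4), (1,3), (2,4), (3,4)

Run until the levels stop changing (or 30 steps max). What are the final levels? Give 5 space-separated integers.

Answer: 4 4 4 3 5

Derivation:
Step 1: flows [0->4,1->3,4->2,4->3] -> levels [9 3 2 4 2]
Step 2: flows [0->4,3->1,2=4,3->4] -> levels [8 4 2 2 4]
Step 3: flows [0->4,1->3,4->2,4->3] -> levels [7 3 3 4 3]
Step 4: flows [0->4,3->1,2=4,3->4] -> levels [6 4 3 2 5]
Step 5: flows [0->4,1->3,4->2,4->3] -> levels [5 3 4 4 4]
Step 6: flows [0->4,3->1,2=4,3=4] -> levels [4 4 4 3 5]
Step 7: flows [4->0,1->3,4->2,4->3] -> levels [5 3 5 5 2]
Step 8: flows [0->4,3->1,2->4,3->4] -> levels [4 4 4 3 5]
  -> period-2 cycle: step 8 state = step 6 state; never stabilizes
  -> state at step 30: (30-6) mod 2 = 0, same as step 6 -> [4 4 4 3 5]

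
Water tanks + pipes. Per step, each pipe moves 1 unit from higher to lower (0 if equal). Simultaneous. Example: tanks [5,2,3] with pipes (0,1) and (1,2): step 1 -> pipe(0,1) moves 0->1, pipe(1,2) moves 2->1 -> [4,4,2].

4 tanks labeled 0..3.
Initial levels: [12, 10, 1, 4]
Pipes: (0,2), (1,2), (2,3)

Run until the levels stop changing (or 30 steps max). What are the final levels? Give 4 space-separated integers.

Step 1: flows [0->2,1->2,3->2] -> levels [11 9 4 3]
Step 2: flows [0->2,1->2,2->3] -> levels [10 8 5 4]
Step 3: flows [0->2,1->2,2->3] -> levels [9 7 6 5]
Step 4: flows [0->2,1->2,2->3] -> levels [8 6 7 6]
Step 5: flows [0->2,2->1,2->3] -> levels [7 7 6 7]
Step 6: flows [0->2,1->2,3->2] -> levels [6 6 9 6]
Step 7: flows [2->0,2->1,2->3] -> levels [7 7 6 7]
  -> period-2 cycle: step 7 state = step 5 state; never stabilizes
  -> state at step 30: (30-5) mod 2 = 1, same as step 6 -> [6 6 9 6]

Answer: 6 6 9 6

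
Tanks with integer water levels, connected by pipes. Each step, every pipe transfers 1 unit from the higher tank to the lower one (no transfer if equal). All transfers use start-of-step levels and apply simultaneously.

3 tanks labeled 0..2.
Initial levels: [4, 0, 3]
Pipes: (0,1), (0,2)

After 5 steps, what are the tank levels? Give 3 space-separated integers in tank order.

Step 1: flows [0->1,0->2] -> levels [2 1 4]
Step 2: flows [0->1,2->0] -> levels [2 2 3]
Step 3: flows [0=1,2->0] -> levels [3 2 2]
Step 4: flows [0->1,0->2] -> levels [1 3 3]
Step 5: flows [1->0,2->0] -> levels [3 2 2]

Answer: 3 2 2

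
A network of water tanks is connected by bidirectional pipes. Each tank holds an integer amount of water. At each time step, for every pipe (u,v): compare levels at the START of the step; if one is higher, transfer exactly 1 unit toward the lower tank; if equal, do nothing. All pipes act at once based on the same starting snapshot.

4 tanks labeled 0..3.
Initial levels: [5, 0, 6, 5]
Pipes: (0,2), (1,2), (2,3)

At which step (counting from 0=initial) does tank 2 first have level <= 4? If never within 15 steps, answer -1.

Answer: 1

Derivation:
Step 1: flows [2->0,2->1,2->3] -> levels [6 1 3 6]
Tank 2 first reaches <=4 at step 1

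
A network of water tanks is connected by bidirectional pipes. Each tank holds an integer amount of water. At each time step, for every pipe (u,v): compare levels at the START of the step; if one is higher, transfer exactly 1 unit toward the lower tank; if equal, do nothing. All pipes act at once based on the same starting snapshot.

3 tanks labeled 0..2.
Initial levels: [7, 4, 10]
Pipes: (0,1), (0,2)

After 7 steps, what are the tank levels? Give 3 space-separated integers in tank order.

Answer: 7 7 7

Derivation:
Step 1: flows [0->1,2->0] -> levels [7 5 9]
Step 2: flows [0->1,2->0] -> levels [7 6 8]
Step 3: flows [0->1,2->0] -> levels [7 7 7]
Step 4: flows [0=1,0=2] -> levels [7 7 7]
  -> stable; steps 5..7 unchanged -> [7 7 7]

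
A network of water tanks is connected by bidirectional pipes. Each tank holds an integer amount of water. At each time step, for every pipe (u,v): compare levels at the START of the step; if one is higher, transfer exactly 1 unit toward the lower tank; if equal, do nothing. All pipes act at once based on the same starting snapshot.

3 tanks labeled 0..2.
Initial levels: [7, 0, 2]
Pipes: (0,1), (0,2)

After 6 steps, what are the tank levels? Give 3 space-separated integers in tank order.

Answer: 3 3 3

Derivation:
Step 1: flows [0->1,0->2] -> levels [5 1 3]
Step 2: flows [0->1,0->2] -> levels [3 2 4]
Step 3: flows [0->1,2->0] -> levels [3 3 3]
Step 4: flows [0=1,0=2] -> levels [3 3 3]
  -> stable; steps 5..6 unchanged -> [3 3 3]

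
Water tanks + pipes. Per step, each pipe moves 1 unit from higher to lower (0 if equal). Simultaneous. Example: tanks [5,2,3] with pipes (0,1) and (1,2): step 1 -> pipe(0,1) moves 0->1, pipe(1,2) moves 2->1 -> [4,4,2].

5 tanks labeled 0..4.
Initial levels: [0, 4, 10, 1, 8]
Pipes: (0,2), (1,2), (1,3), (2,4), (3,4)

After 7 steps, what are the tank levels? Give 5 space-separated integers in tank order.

Step 1: flows [2->0,2->1,1->3,2->4,4->3] -> levels [1 4 7 3 8]
Step 2: flows [2->0,2->1,1->3,4->2,4->3] -> levels [2 4 6 5 6]
Step 3: flows [2->0,2->1,3->1,2=4,4->3] -> levels [3 6 4 5 5]
Step 4: flows [2->0,1->2,1->3,4->2,3=4] -> levels [4 4 5 6 4]
Step 5: flows [2->0,2->1,3->1,2->4,3->4] -> levels [5 6 2 4 6]
Step 6: flows [0->2,1->2,1->3,4->2,4->3] -> levels [4 4 5 6 4]
  -> period-2 cycle: step 6 state = step 4 state
  -> state at step 7: (7-4) mod 2 = 1, same as step 5 -> [5 6 2 4 6]

Answer: 5 6 2 4 6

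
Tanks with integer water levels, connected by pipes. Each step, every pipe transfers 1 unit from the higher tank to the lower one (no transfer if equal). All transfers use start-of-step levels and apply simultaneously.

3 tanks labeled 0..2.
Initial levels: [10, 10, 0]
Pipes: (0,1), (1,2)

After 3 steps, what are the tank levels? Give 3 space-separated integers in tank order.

Answer: 9 8 3

Derivation:
Step 1: flows [0=1,1->2] -> levels [10 9 1]
Step 2: flows [0->1,1->2] -> levels [9 9 2]
Step 3: flows [0=1,1->2] -> levels [9 8 3]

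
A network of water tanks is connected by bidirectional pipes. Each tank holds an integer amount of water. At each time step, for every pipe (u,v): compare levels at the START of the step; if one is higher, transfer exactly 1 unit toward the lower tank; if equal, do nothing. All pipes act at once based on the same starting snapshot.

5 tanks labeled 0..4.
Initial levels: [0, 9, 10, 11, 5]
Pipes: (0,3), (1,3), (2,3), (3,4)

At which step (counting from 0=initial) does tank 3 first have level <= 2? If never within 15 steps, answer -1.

Answer: -1

Derivation:
Step 1: flows [3->0,3->1,3->2,3->4] -> levels [1 10 11 7 6]
Step 2: flows [3->0,1->3,2->3,3->4] -> levels [2 9 10 7 7]
Step 3: flows [3->0,1->3,2->3,3=4] -> levels [3 8 9 8 7]
Step 4: flows [3->0,1=3,2->3,3->4] -> levels [4 8 8 7 8]
Step 5: flows [3->0,1->3,2->3,4->3] -> levels [5 7 7 9 7]
Step 6: flows [3->0,3->1,3->2,3->4] -> levels [6 8 8 5 8]
Step 7: flows [0->3,1->3,2->3,4->3] -> levels [5 7 7 9 7]
  -> period-2 cycle (repeats step 5); tank 3 never drops to <=2
Tank 3 never reaches <=2 within 15 steps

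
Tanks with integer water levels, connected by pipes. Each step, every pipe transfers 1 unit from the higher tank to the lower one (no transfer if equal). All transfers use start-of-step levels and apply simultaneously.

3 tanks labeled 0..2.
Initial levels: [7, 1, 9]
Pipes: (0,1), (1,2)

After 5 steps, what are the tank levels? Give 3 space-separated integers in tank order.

Step 1: flows [0->1,2->1] -> levels [6 3 8]
Step 2: flows [0->1,2->1] -> levels [5 5 7]
Step 3: flows [0=1,2->1] -> levels [5 6 6]
Step 4: flows [1->0,1=2] -> levels [6 5 6]
Step 5: flows [0->1,2->1] -> levels [5 7 5]

Answer: 5 7 5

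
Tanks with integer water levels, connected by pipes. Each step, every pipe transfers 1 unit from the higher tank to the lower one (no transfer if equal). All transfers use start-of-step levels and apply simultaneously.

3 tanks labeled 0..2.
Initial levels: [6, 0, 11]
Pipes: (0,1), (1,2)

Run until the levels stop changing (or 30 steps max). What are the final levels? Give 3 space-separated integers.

Step 1: flows [0->1,2->1] -> levels [5 2 10]
Step 2: flows [0->1,2->1] -> levels [4 4 9]
Step 3: flows [0=1,2->1] -> levels [4 5 8]
Step 4: flows [1->0,2->1] -> levels [5 5 7]
Step 5: flows [0=1,2->1] -> levels [5 6 6]
Step 6: flows [1->0,1=2] -> levels [6 5 6]
Step 7: flows [0->1,2->1] -> levels [5 7 5]
Step 8: flows [1->0,1->2] -> levels [6 5 6]
  -> period-2 cycle: step 8 state = step 6 state; never stabilizes
  -> state at step 30: (30-6) mod 2 = 0, same as step 6 -> [6 5 6]

Answer: 6 5 6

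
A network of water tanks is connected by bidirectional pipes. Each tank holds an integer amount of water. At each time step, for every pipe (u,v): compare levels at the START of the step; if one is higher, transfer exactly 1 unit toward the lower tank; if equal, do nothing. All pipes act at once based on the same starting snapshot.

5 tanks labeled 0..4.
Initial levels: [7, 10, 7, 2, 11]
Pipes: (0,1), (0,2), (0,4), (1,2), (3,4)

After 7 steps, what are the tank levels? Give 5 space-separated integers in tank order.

Answer: 9 7 7 7 7

Derivation:
Step 1: flows [1->0,0=2,4->0,1->2,4->3] -> levels [9 8 8 3 9]
Step 2: flows [0->1,0->2,0=4,1=2,4->3] -> levels [7 9 9 4 8]
Step 3: flows [1->0,2->0,4->0,1=2,4->3] -> levels [10 8 8 5 6]
Step 4: flows [0->1,0->2,0->4,1=2,4->3] -> levels [7 9 9 6 6]
Step 5: flows [1->0,2->0,0->4,1=2,3=4] -> levels [8 8 8 6 7]
Step 6: flows [0=1,0=2,0->4,1=2,4->3] -> levels [7 8 8 7 7]
Step 7: flows [1->0,2->0,0=4,1=2,3=4] -> levels [9 7 7 7 7]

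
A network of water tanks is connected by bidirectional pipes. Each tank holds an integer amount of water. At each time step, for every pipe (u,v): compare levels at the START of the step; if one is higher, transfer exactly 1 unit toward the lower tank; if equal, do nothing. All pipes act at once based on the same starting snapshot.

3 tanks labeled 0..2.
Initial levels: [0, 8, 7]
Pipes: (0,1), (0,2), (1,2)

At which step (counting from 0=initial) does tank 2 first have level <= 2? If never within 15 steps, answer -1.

Answer: -1

Derivation:
Step 1: flows [1->0,2->0,1->2] -> levels [2 6 7]
Step 2: flows [1->0,2->0,2->1] -> levels [4 6 5]
Step 3: flows [1->0,2->0,1->2] -> levels [6 4 5]
Step 4: flows [0->1,0->2,2->1] -> levels [4 6 5]
  -> period-2 cycle (repeats step 2); tank 2 never drops to <=2
Tank 2 never reaches <=2 within 15 steps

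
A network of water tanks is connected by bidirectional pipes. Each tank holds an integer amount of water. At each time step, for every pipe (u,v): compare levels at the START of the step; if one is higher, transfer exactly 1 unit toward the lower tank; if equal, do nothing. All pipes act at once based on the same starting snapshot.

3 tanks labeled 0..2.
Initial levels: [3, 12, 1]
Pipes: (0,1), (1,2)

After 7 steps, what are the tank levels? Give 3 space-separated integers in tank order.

Answer: 5 6 5

Derivation:
Step 1: flows [1->0,1->2] -> levels [4 10 2]
Step 2: flows [1->0,1->2] -> levels [5 8 3]
Step 3: flows [1->0,1->2] -> levels [6 6 4]
Step 4: flows [0=1,1->2] -> levels [6 5 5]
Step 5: flows [0->1,1=2] -> levels [5 6 5]
Step 6: flows [1->0,1->2] -> levels [6 4 6]
Step 7: flows [0->1,2->1] -> levels [5 6 5]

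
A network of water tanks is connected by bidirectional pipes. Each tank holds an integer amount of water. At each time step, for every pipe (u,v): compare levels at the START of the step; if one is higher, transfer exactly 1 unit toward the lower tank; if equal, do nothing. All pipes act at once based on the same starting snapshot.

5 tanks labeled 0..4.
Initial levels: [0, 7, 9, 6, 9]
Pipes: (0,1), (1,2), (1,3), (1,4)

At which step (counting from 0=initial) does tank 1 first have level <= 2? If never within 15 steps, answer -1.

Step 1: flows [1->0,2->1,1->3,4->1] -> levels [1 7 8 7 8]
Step 2: flows [1->0,2->1,1=3,4->1] -> levels [2 8 7 7 7]
Step 3: flows [1->0,1->2,1->3,1->4] -> levels [3 4 8 8 8]
Step 4: flows [1->0,2->1,3->1,4->1] -> levels [4 6 7 7 7]
Step 5: flows [1->0,2->1,3->1,4->1] -> levels [5 8 6 6 6]
Step 6: flows [1->0,1->2,1->3,1->4] -> levels [6 4 7 7 7]
Step 7: flows [0->1,2->1,3->1,4->1] -> levels [5 8 6 6 6]
  -> period-2 cycle (repeats step 5); tank 1 never drops to <=2
Tank 1 never reaches <=2 within 15 steps

Answer: -1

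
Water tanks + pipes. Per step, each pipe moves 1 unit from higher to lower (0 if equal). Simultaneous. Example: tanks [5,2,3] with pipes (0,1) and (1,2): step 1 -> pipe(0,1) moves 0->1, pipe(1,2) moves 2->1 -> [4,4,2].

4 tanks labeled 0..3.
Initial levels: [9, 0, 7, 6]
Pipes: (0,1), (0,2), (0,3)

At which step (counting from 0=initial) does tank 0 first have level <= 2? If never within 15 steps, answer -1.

Step 1: flows [0->1,0->2,0->3] -> levels [6 1 8 7]
Step 2: flows [0->1,2->0,3->0] -> levels [7 2 7 6]
Step 3: flows [0->1,0=2,0->3] -> levels [5 3 7 7]
Step 4: flows [0->1,2->0,3->0] -> levels [6 4 6 6]
Step 5: flows [0->1,0=2,0=3] -> levels [5 5 6 6]
Step 6: flows [0=1,2->0,3->0] -> levels [7 5 5 5]
Step 7: flows [0->1,0->2,0->3] -> levels [4 6 6 6]
Step 8: flows [1->0,2->0,3->0] -> levels [7 5 5 5]
  -> period-2 cycle (repeats step 6); tank 0 never drops to <=2
Tank 0 never reaches <=2 within 15 steps

Answer: -1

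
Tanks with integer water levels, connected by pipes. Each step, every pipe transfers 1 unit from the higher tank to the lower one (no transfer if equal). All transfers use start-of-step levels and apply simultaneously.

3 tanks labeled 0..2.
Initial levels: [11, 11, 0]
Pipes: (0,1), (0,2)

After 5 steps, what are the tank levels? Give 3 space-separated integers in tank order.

Answer: 8 9 5

Derivation:
Step 1: flows [0=1,0->2] -> levels [10 11 1]
Step 2: flows [1->0,0->2] -> levels [10 10 2]
Step 3: flows [0=1,0->2] -> levels [9 10 3]
Step 4: flows [1->0,0->2] -> levels [9 9 4]
Step 5: flows [0=1,0->2] -> levels [8 9 5]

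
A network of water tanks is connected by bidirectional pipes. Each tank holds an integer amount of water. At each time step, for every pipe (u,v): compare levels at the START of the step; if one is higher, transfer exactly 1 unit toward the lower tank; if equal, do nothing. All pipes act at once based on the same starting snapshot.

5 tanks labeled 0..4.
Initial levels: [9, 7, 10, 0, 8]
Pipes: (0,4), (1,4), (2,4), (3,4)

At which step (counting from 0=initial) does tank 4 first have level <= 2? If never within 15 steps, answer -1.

Answer: -1

Derivation:
Step 1: flows [0->4,4->1,2->4,4->3] -> levels [8 8 9 1 8]
Step 2: flows [0=4,1=4,2->4,4->3] -> levels [8 8 8 2 8]
Step 3: flows [0=4,1=4,2=4,4->3] -> levels [8 8 8 3 7]
Step 4: flows [0->4,1->4,2->4,4->3] -> levels [7 7 7 4 9]
Step 5: flows [4->0,4->1,4->2,4->3] -> levels [8 8 8 5 5]
Step 6: flows [0->4,1->4,2->4,3=4] -> levels [7 7 7 5 8]
Step 7: flows [4->0,4->1,4->2,4->3] -> levels [8 8 8 6 4]
Step 8: flows [0->4,1->4,2->4,3->4] -> levels [7 7 7 5 8]
  -> period-2 cycle (repeats step 6); tank 4 never drops to <=2
Tank 4 never reaches <=2 within 15 steps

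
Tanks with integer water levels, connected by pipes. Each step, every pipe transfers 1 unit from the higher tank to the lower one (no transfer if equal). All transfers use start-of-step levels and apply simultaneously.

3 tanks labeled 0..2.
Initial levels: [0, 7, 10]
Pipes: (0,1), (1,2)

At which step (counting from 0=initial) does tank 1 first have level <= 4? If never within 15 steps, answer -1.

Step 1: flows [1->0,2->1] -> levels [1 7 9]
Step 2: flows [1->0,2->1] -> levels [2 7 8]
Step 3: flows [1->0,2->1] -> levels [3 7 7]
Step 4: flows [1->0,1=2] -> levels [4 6 7]
Step 5: flows [1->0,2->1] -> levels [5 6 6]
Step 6: flows [1->0,1=2] -> levels [6 5 6]
Step 7: flows [0->1,2->1] -> levels [5 7 5]
Step 8: flows [1->0,1->2] -> levels [6 5 6]
  -> period-2 cycle (repeats step 6); tank 1 never drops to <=4
Tank 1 never reaches <=4 within 15 steps

Answer: -1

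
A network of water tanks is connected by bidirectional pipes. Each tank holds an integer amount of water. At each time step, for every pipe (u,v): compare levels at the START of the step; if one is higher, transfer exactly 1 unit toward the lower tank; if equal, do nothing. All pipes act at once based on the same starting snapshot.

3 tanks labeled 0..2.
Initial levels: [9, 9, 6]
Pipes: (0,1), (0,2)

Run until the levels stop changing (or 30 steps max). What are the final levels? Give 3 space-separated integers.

Answer: 8 8 8

Derivation:
Step 1: flows [0=1,0->2] -> levels [8 9 7]
Step 2: flows [1->0,0->2] -> levels [8 8 8]
Step 3: flows [0=1,0=2] -> levels [8 8 8]
  -> stable (no change)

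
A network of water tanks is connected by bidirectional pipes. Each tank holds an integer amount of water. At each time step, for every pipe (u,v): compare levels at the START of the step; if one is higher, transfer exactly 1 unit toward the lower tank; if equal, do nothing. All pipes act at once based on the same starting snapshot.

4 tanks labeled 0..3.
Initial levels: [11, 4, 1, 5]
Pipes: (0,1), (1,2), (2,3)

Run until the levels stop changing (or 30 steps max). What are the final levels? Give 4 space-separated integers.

Step 1: flows [0->1,1->2,3->2] -> levels [10 4 3 4]
Step 2: flows [0->1,1->2,3->2] -> levels [9 4 5 3]
Step 3: flows [0->1,2->1,2->3] -> levels [8 6 3 4]
Step 4: flows [0->1,1->2,3->2] -> levels [7 6 5 3]
Step 5: flows [0->1,1->2,2->3] -> levels [6 6 5 4]
Step 6: flows [0=1,1->2,2->3] -> levels [6 5 5 5]
Step 7: flows [0->1,1=2,2=3] -> levels [5 6 5 5]
Step 8: flows [1->0,1->2,2=3] -> levels [6 4 6 5]
Step 9: flows [0->1,2->1,2->3] -> levels [5 6 4 6]
Step 10: flows [1->0,1->2,3->2] -> levels [6 4 6 5]
  -> period-2 cycle: step 10 state = step 8 state; never stabilizes
  -> state at step 30: (30-8) mod 2 = 0, same as step 8 -> [6 4 6 5]

Answer: 6 4 6 5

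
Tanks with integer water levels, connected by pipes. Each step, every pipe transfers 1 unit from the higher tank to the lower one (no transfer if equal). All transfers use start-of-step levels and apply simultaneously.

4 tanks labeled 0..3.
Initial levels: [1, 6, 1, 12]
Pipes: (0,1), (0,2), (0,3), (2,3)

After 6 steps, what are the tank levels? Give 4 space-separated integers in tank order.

Answer: 5 5 6 4

Derivation:
Step 1: flows [1->0,0=2,3->0,3->2] -> levels [3 5 2 10]
Step 2: flows [1->0,0->2,3->0,3->2] -> levels [4 4 4 8]
Step 3: flows [0=1,0=2,3->0,3->2] -> levels [5 4 5 6]
Step 4: flows [0->1,0=2,3->0,3->2] -> levels [5 5 6 4]
Step 5: flows [0=1,2->0,0->3,2->3] -> levels [5 5 4 6]
Step 6: flows [0=1,0->2,3->0,3->2] -> levels [5 5 6 4]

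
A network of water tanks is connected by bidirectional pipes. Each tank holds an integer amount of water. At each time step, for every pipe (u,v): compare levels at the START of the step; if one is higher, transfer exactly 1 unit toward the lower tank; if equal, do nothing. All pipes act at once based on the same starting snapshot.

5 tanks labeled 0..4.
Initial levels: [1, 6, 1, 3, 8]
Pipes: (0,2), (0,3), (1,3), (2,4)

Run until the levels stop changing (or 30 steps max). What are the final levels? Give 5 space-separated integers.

Answer: 5 4 3 2 5

Derivation:
Step 1: flows [0=2,3->0,1->3,4->2] -> levels [2 5 2 3 7]
Step 2: flows [0=2,3->0,1->3,4->2] -> levels [3 4 3 3 6]
Step 3: flows [0=2,0=3,1->3,4->2] -> levels [3 3 4 4 5]
Step 4: flows [2->0,3->0,3->1,4->2] -> levels [5 4 4 2 4]
Step 5: flows [0->2,0->3,1->3,2=4] -> levels [3 3 5 4 4]
Step 6: flows [2->0,3->0,3->1,2->4] -> levels [5 4 3 2 5]
Step 7: flows [0->2,0->3,1->3,4->2] -> levels [3 3 5 4 4]
  -> period-2 cycle: step 7 state = step 5 state; never stabilizes
  -> state at step 30: (30-5) mod 2 = 1, same as step 6 -> [5 4 3 2 5]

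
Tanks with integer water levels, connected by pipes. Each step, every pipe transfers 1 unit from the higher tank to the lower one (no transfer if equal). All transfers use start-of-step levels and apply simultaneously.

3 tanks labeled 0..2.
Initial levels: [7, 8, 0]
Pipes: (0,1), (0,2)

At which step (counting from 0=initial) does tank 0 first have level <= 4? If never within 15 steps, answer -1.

Answer: -1

Derivation:
Step 1: flows [1->0,0->2] -> levels [7 7 1]
Step 2: flows [0=1,0->2] -> levels [6 7 2]
Step 3: flows [1->0,0->2] -> levels [6 6 3]
Step 4: flows [0=1,0->2] -> levels [5 6 4]
Step 5: flows [1->0,0->2] -> levels [5 5 5]
Step 6: flows [0=1,0=2] -> levels [5 5 5]
  -> stable; tank 0 stays at 5 > 4
Tank 0 never reaches <=4 within 15 steps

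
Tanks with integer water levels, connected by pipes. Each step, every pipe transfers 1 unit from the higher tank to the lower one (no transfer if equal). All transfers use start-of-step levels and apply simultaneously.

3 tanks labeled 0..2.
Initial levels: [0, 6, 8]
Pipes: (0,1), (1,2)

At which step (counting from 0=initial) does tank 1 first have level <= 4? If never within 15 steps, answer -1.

Answer: 5

Derivation:
Step 1: flows [1->0,2->1] -> levels [1 6 7]
Step 2: flows [1->0,2->1] -> levels [2 6 6]
Step 3: flows [1->0,1=2] -> levels [3 5 6]
Step 4: flows [1->0,2->1] -> levels [4 5 5]
Step 5: flows [1->0,1=2] -> levels [5 4 5]
Tank 1 first reaches <=4 at step 5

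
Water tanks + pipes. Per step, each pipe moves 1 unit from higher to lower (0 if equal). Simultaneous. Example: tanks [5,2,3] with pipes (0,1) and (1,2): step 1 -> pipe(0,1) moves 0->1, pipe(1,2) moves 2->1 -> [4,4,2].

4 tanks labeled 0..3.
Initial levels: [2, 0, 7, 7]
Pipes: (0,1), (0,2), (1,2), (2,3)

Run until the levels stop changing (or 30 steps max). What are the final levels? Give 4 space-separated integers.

Step 1: flows [0->1,2->0,2->1,2=3] -> levels [2 2 5 7]
Step 2: flows [0=1,2->0,2->1,3->2] -> levels [3 3 4 6]
Step 3: flows [0=1,2->0,2->1,3->2] -> levels [4 4 3 5]
Step 4: flows [0=1,0->2,1->2,3->2] -> levels [3 3 6 4]
Step 5: flows [0=1,2->0,2->1,2->3] -> levels [4 4 3 5]
  -> period-2 cycle: step 5 state = step 3 state; never stabilizes
  -> state at step 30: (30-3) mod 2 = 1, same as step 4 -> [3 3 6 4]

Answer: 3 3 6 4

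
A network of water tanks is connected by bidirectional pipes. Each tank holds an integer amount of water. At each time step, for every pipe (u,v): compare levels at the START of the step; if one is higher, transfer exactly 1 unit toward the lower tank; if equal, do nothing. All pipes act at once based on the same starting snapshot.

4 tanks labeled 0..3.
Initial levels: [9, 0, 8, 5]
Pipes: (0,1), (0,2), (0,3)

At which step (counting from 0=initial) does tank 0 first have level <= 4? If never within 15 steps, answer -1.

Answer: 7

Derivation:
Step 1: flows [0->1,0->2,0->3] -> levels [6 1 9 6]
Step 2: flows [0->1,2->0,0=3] -> levels [6 2 8 6]
Step 3: flows [0->1,2->0,0=3] -> levels [6 3 7 6]
Step 4: flows [0->1,2->0,0=3] -> levels [6 4 6 6]
Step 5: flows [0->1,0=2,0=3] -> levels [5 5 6 6]
Step 6: flows [0=1,2->0,3->0] -> levels [7 5 5 5]
Step 7: flows [0->1,0->2,0->3] -> levels [4 6 6 6]
Tank 0 first reaches <=4 at step 7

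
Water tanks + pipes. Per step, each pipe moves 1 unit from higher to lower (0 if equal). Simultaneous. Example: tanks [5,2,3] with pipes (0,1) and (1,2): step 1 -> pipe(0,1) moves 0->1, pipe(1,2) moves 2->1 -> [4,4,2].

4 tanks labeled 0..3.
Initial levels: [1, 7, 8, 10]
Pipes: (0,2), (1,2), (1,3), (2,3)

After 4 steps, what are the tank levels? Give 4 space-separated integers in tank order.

Step 1: flows [2->0,2->1,3->1,3->2] -> levels [2 9 7 8]
Step 2: flows [2->0,1->2,1->3,3->2] -> levels [3 7 8 8]
Step 3: flows [2->0,2->1,3->1,2=3] -> levels [4 9 6 7]
Step 4: flows [2->0,1->2,1->3,3->2] -> levels [5 7 7 7]

Answer: 5 7 7 7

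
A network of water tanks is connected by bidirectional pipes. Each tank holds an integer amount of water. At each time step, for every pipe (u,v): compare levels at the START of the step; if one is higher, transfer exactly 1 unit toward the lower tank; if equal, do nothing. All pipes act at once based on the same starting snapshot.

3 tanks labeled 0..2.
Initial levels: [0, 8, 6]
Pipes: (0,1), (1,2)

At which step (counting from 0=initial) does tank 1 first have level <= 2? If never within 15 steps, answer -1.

Step 1: flows [1->0,1->2] -> levels [1 6 7]
Step 2: flows [1->0,2->1] -> levels [2 6 6]
Step 3: flows [1->0,1=2] -> levels [3 5 6]
Step 4: flows [1->0,2->1] -> levels [4 5 5]
Step 5: flows [1->0,1=2] -> levels [5 4 5]
Step 6: flows [0->1,2->1] -> levels [4 6 4]
Step 7: flows [1->0,1->2] -> levels [5 4 5]
  -> period-2 cycle (repeats step 5); tank 1 never drops to <=2
Tank 1 never reaches <=2 within 15 steps

Answer: -1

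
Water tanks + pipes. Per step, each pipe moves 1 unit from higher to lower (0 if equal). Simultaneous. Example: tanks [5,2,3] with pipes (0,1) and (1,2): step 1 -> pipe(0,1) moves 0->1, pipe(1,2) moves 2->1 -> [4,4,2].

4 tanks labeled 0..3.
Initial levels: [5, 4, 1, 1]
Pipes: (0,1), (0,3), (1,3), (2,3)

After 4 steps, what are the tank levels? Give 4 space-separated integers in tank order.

Answer: 3 2 2 4

Derivation:
Step 1: flows [0->1,0->3,1->3,2=3] -> levels [3 4 1 3]
Step 2: flows [1->0,0=3,1->3,3->2] -> levels [4 2 2 3]
Step 3: flows [0->1,0->3,3->1,3->2] -> levels [2 4 3 2]
Step 4: flows [1->0,0=3,1->3,2->3] -> levels [3 2 2 4]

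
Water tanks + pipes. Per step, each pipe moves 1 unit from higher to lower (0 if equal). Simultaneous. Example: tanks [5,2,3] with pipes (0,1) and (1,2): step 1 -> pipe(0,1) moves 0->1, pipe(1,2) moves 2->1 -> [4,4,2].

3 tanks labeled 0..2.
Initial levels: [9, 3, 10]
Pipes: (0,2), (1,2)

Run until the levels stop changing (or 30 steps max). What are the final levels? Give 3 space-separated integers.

Answer: 8 8 6

Derivation:
Step 1: flows [2->0,2->1] -> levels [10 4 8]
Step 2: flows [0->2,2->1] -> levels [9 5 8]
Step 3: flows [0->2,2->1] -> levels [8 6 8]
Step 4: flows [0=2,2->1] -> levels [8 7 7]
Step 5: flows [0->2,1=2] -> levels [7 7 8]
Step 6: flows [2->0,2->1] -> levels [8 8 6]
Step 7: flows [0->2,1->2] -> levels [7 7 8]
  -> period-2 cycle: step 7 state = step 5 state; never stabilizes
  -> state at step 30: (30-5) mod 2 = 1, same as step 6 -> [8 8 6]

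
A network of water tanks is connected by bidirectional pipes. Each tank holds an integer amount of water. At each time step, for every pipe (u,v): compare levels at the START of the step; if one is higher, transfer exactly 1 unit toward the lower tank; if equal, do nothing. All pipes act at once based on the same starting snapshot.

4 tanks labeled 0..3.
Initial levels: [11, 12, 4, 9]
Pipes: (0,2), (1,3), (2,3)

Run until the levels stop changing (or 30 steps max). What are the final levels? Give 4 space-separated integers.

Answer: 9 9 8 10

Derivation:
Step 1: flows [0->2,1->3,3->2] -> levels [10 11 6 9]
Step 2: flows [0->2,1->3,3->2] -> levels [9 10 8 9]
Step 3: flows [0->2,1->3,3->2] -> levels [8 9 10 9]
Step 4: flows [2->0,1=3,2->3] -> levels [9 9 8 10]
Step 5: flows [0->2,3->1,3->2] -> levels [8 10 10 8]
Step 6: flows [2->0,1->3,2->3] -> levels [9 9 8 10]
  -> period-2 cycle: step 6 state = step 4 state; never stabilizes
  -> state at step 30: (30-4) mod 2 = 0, same as step 4 -> [9 9 8 10]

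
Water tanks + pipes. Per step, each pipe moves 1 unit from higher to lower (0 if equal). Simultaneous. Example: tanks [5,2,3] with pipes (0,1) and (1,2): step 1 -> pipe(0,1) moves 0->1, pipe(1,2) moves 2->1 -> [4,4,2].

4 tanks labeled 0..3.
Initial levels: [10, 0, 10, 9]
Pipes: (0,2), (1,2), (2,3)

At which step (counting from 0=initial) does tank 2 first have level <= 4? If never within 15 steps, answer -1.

Answer: -1

Derivation:
Step 1: flows [0=2,2->1,2->3] -> levels [10 1 8 10]
Step 2: flows [0->2,2->1,3->2] -> levels [9 2 9 9]
Step 3: flows [0=2,2->1,2=3] -> levels [9 3 8 9]
Step 4: flows [0->2,2->1,3->2] -> levels [8 4 9 8]
Step 5: flows [2->0,2->1,2->3] -> levels [9 5 6 9]
Step 6: flows [0->2,2->1,3->2] -> levels [8 6 7 8]
Step 7: flows [0->2,2->1,3->2] -> levels [7 7 8 7]
Step 8: flows [2->0,2->1,2->3] -> levels [8 8 5 8]
Step 9: flows [0->2,1->2,3->2] -> levels [7 7 8 7]
  -> period-2 cycle (repeats step 7); tank 2 never drops to <=4
Tank 2 never reaches <=4 within 15 steps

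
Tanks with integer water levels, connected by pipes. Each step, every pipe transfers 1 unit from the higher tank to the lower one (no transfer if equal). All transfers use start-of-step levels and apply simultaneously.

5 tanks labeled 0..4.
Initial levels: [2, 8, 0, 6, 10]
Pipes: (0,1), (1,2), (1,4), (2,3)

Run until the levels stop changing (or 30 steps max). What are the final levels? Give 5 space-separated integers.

Step 1: flows [1->0,1->2,4->1,3->2] -> levels [3 7 2 5 9]
Step 2: flows [1->0,1->2,4->1,3->2] -> levels [4 6 4 4 8]
Step 3: flows [1->0,1->2,4->1,2=3] -> levels [5 5 5 4 7]
Step 4: flows [0=1,1=2,4->1,2->3] -> levels [5 6 4 5 6]
Step 5: flows [1->0,1->2,1=4,3->2] -> levels [6 4 6 4 6]
Step 6: flows [0->1,2->1,4->1,2->3] -> levels [5 7 4 5 5]
Step 7: flows [1->0,1->2,1->4,3->2] -> levels [6 4 6 4 6]
  -> period-2 cycle: step 7 state = step 5 state; never stabilizes
  -> state at step 30: (30-5) mod 2 = 1, same as step 6 -> [5 7 4 5 5]

Answer: 5 7 4 5 5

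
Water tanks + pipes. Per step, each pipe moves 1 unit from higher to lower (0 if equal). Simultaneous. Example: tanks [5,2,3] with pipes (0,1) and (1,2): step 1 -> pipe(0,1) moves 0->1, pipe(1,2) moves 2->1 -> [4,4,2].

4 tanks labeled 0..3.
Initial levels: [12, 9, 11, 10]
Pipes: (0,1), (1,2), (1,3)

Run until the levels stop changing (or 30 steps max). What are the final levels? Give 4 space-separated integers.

Step 1: flows [0->1,2->1,3->1] -> levels [11 12 10 9]
Step 2: flows [1->0,1->2,1->3] -> levels [12 9 11 10]
  -> period-2 cycle: step 2 state = step 0 state; never stabilizes
  -> state at step 30: (30-0) mod 2 = 0, same as step 0 -> [12 9 11 10]

Answer: 12 9 11 10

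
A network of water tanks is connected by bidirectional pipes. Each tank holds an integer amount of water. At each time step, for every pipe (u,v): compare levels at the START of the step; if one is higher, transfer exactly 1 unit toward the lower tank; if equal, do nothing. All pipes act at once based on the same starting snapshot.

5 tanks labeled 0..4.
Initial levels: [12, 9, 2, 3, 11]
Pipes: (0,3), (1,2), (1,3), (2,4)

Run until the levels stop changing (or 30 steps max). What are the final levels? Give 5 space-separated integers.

Step 1: flows [0->3,1->2,1->3,4->2] -> levels [11 7 4 5 10]
Step 2: flows [0->3,1->2,1->3,4->2] -> levels [10 5 6 7 9]
Step 3: flows [0->3,2->1,3->1,4->2] -> levels [9 7 6 7 8]
Step 4: flows [0->3,1->2,1=3,4->2] -> levels [8 6 8 8 7]
Step 5: flows [0=3,2->1,3->1,2->4] -> levels [8 8 6 7 8]
Step 6: flows [0->3,1->2,1->3,4->2] -> levels [7 6 8 9 7]
Step 7: flows [3->0,2->1,3->1,2->4] -> levels [8 8 6 7 8]
  -> period-2 cycle: step 7 state = step 5 state; never stabilizes
  -> state at step 30: (30-5) mod 2 = 1, same as step 6 -> [7 6 8 9 7]

Answer: 7 6 8 9 7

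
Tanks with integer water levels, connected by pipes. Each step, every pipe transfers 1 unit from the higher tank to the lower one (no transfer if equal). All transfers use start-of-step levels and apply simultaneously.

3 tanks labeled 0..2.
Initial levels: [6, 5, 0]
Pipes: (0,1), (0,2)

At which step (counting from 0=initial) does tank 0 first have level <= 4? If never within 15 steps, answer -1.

Step 1: flows [0->1,0->2] -> levels [4 6 1]
Tank 0 first reaches <=4 at step 1

Answer: 1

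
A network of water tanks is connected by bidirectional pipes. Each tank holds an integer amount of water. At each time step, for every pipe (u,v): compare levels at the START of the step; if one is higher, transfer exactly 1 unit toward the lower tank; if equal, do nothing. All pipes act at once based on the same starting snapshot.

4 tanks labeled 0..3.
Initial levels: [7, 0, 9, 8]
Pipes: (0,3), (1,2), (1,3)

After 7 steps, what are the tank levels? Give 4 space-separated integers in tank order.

Step 1: flows [3->0,2->1,3->1] -> levels [8 2 8 6]
Step 2: flows [0->3,2->1,3->1] -> levels [7 4 7 6]
Step 3: flows [0->3,2->1,3->1] -> levels [6 6 6 6]
Step 4: flows [0=3,1=2,1=3] -> levels [6 6 6 6]
  -> stable; steps 5..7 unchanged -> [6 6 6 6]

Answer: 6 6 6 6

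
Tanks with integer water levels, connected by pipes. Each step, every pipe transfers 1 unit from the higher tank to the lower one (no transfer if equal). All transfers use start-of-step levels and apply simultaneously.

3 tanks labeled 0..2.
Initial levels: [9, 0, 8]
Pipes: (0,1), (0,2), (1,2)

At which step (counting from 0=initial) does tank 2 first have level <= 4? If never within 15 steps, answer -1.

Answer: -1

Derivation:
Step 1: flows [0->1,0->2,2->1] -> levels [7 2 8]
Step 2: flows [0->1,2->0,2->1] -> levels [7 4 6]
Step 3: flows [0->1,0->2,2->1] -> levels [5 6 6]
Step 4: flows [1->0,2->0,1=2] -> levels [7 5 5]
Step 5: flows [0->1,0->2,1=2] -> levels [5 6 6]
  -> period-2 cycle (repeats step 3); tank 2 never drops to <=4
Tank 2 never reaches <=4 within 15 steps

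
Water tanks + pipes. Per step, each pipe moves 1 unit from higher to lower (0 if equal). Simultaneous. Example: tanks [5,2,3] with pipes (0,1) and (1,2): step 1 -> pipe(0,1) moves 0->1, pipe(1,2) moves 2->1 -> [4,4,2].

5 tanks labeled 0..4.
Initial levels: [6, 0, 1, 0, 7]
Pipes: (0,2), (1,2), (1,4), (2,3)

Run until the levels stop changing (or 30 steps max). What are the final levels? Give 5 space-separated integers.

Step 1: flows [0->2,2->1,4->1,2->3] -> levels [5 2 0 1 6]
Step 2: flows [0->2,1->2,4->1,3->2] -> levels [4 2 3 0 5]
Step 3: flows [0->2,2->1,4->1,2->3] -> levels [3 4 2 1 4]
Step 4: flows [0->2,1->2,1=4,2->3] -> levels [2 3 3 2 4]
Step 5: flows [2->0,1=2,4->1,2->3] -> levels [3 4 1 3 3]
Step 6: flows [0->2,1->2,1->4,3->2] -> levels [2 2 4 2 4]
Step 7: flows [2->0,2->1,4->1,2->3] -> levels [3 4 1 3 3]
  -> period-2 cycle: step 7 state = step 5 state; never stabilizes
  -> state at step 30: (30-5) mod 2 = 1, same as step 6 -> [2 2 4 2 4]

Answer: 2 2 4 2 4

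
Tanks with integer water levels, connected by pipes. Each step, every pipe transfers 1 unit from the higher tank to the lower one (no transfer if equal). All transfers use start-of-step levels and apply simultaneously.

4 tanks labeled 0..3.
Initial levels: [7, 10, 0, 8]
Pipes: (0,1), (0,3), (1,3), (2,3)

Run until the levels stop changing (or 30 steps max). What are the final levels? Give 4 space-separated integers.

Step 1: flows [1->0,3->0,1->3,3->2] -> levels [9 8 1 7]
Step 2: flows [0->1,0->3,1->3,3->2] -> levels [7 8 2 8]
Step 3: flows [1->0,3->0,1=3,3->2] -> levels [9 7 3 6]
Step 4: flows [0->1,0->3,1->3,3->2] -> levels [7 7 4 7]
Step 5: flows [0=1,0=3,1=3,3->2] -> levels [7 7 5 6]
Step 6: flows [0=1,0->3,1->3,3->2] -> levels [6 6 6 7]
Step 7: flows [0=1,3->0,3->1,3->2] -> levels [7 7 7 4]
Step 8: flows [0=1,0->3,1->3,2->3] -> levels [6 6 6 7]
  -> period-2 cycle: step 8 state = step 6 state; never stabilizes
  -> state at step 30: (30-6) mod 2 = 0, same as step 6 -> [6 6 6 7]

Answer: 6 6 6 7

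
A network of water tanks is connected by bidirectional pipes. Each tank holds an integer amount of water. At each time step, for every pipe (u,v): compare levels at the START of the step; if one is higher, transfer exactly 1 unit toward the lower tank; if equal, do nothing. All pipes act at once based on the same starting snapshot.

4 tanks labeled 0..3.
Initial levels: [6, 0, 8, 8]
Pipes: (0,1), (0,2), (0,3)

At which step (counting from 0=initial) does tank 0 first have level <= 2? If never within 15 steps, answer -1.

Answer: -1

Derivation:
Step 1: flows [0->1,2->0,3->0] -> levels [7 1 7 7]
Step 2: flows [0->1,0=2,0=3] -> levels [6 2 7 7]
Step 3: flows [0->1,2->0,3->0] -> levels [7 3 6 6]
Step 4: flows [0->1,0->2,0->3] -> levels [4 4 7 7]
Step 5: flows [0=1,2->0,3->0] -> levels [6 4 6 6]
Step 6: flows [0->1,0=2,0=3] -> levels [5 5 6 6]
Step 7: flows [0=1,2->0,3->0] -> levels [7 5 5 5]
Step 8: flows [0->1,0->2,0->3] -> levels [4 6 6 6]
Step 9: flows [1->0,2->0,3->0] -> levels [7 5 5 5]
  -> period-2 cycle (repeats step 7); tank 0 never drops to <=2
Tank 0 never reaches <=2 within 15 steps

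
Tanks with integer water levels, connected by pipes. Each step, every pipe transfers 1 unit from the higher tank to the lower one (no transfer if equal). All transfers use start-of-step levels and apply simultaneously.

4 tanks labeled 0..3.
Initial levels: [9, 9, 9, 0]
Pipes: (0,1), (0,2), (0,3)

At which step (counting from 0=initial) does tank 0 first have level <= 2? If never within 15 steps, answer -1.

Step 1: flows [0=1,0=2,0->3] -> levels [8 9 9 1]
Step 2: flows [1->0,2->0,0->3] -> levels [9 8 8 2]
Step 3: flows [0->1,0->2,0->3] -> levels [6 9 9 3]
Step 4: flows [1->0,2->0,0->3] -> levels [7 8 8 4]
Step 5: flows [1->0,2->0,0->3] -> levels [8 7 7 5]
Step 6: flows [0->1,0->2,0->3] -> levels [5 8 8 6]
Step 7: flows [1->0,2->0,3->0] -> levels [8 7 7 5]
  -> period-2 cycle (repeats step 5); tank 0 never drops to <=2
Tank 0 never reaches <=2 within 15 steps

Answer: -1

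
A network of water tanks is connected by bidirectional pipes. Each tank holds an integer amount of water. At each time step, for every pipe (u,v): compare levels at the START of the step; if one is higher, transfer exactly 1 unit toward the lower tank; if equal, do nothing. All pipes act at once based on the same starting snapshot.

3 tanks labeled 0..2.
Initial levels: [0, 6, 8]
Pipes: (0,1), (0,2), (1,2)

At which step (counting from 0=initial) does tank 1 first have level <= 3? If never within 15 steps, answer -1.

Answer: -1

Derivation:
Step 1: flows [1->0,2->0,2->1] -> levels [2 6 6]
Step 2: flows [1->0,2->0,1=2] -> levels [4 5 5]
Step 3: flows [1->0,2->0,1=2] -> levels [6 4 4]
Step 4: flows [0->1,0->2,1=2] -> levels [4 5 5]
  -> period-2 cycle (repeats step 2); tank 1 never drops to <=3
Tank 1 never reaches <=3 within 15 steps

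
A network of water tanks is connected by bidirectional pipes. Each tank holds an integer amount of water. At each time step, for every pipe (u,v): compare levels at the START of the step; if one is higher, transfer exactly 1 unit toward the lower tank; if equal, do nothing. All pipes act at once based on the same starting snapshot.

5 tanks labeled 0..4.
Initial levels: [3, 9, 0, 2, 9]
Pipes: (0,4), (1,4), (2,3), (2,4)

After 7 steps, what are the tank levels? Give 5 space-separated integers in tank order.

Step 1: flows [4->0,1=4,3->2,4->2] -> levels [4 9 2 1 7]
Step 2: flows [4->0,1->4,2->3,4->2] -> levels [5 8 2 2 6]
Step 3: flows [4->0,1->4,2=3,4->2] -> levels [6 7 3 2 5]
Step 4: flows [0->4,1->4,2->3,4->2] -> levels [5 6 3 3 6]
Step 5: flows [4->0,1=4,2=3,4->2] -> levels [6 6 4 3 4]
Step 6: flows [0->4,1->4,2->3,2=4] -> levels [5 5 3 4 6]
Step 7: flows [4->0,4->1,3->2,4->2] -> levels [6 6 5 3 3]

Answer: 6 6 5 3 3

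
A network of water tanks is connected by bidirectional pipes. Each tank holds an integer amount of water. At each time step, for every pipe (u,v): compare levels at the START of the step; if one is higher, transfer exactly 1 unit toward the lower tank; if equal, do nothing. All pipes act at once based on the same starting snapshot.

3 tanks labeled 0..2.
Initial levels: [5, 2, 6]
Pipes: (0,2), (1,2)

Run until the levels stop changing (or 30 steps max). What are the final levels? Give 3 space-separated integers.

Answer: 5 5 3

Derivation:
Step 1: flows [2->0,2->1] -> levels [6 3 4]
Step 2: flows [0->2,2->1] -> levels [5 4 4]
Step 3: flows [0->2,1=2] -> levels [4 4 5]
Step 4: flows [2->0,2->1] -> levels [5 5 3]
Step 5: flows [0->2,1->2] -> levels [4 4 5]
  -> period-2 cycle: step 5 state = step 3 state; never stabilizes
  -> state at step 30: (30-3) mod 2 = 1, same as step 4 -> [5 5 3]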